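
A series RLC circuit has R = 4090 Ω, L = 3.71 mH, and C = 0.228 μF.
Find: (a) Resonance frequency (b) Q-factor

Step 1 — Resonance condition Im(Z)=0 gives ω₀ = 1/√(LC).
Step 2 — ω₀ = 1/√(0.00371·2.28e-07) = 3.438e+04 rad/s.
Step 3 — f₀ = ω₀/(2π) = 5472 Hz.
Step 4 — Series Q: Q = ω₀L/R = 3.438e+04·0.00371/4090 = 0.03119.

(a) f₀ = 5472 Hz  (b) Q = 0.03119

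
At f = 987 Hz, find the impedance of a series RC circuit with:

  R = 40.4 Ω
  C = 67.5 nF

Step 1 — Angular frequency: ω = 2π·f = 2π·987 = 6202 rad/s.
Step 2 — Component impedances:
  R: Z = R = 40.4 Ω
  C: Z = 1/(jωC) = -j/(ω·C) = 0 - j2389 Ω
Step 3 — Series combination: Z_total = R + C = 40.4 - j2389 Ω = 2389∠-89.0° Ω.

Z = 40.4 - j2389 Ω = 2389∠-89.0° Ω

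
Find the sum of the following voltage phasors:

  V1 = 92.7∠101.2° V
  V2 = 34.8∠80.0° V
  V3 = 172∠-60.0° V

Step 1 — Convert each phasor to rectangular form:
  V1 = 92.7·(cos(101.2°) + j·sin(101.2°)) = -18.01 + j90.93 V
  V2 = 34.8·(cos(80.0°) + j·sin(80.0°)) = 6.043 + j34.27 V
  V3 = 172·(cos(-60.0°) + j·sin(-60.0°)) = 86 - j149 V
Step 2 — Sum components: V_total = 74.04 - j23.75 V.
Step 3 — Convert to polar: |V_total| = 77.75 V, ∠V_total = -17.8°.

V_total = 77.75∠-17.8° V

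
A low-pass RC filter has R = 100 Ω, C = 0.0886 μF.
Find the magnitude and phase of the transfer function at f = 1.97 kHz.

Step 1 — Angular frequency: ω = 2π·1970 = 1.238e+04 rad/s.
Step 2 — Transfer function: H(jω) = 1/(1 + jωRC).
Step 3 — Denominator: 1 + jωRC = 1 + j·1.238e+04·100·8.86e-08 = 1 + j0.1097.
Step 4 — H = 0.9881 - j0.1084.
Step 5 — Magnitude: |H| = 0.994 (-0.1 dB); phase: φ = -6.3°.

|H| = 0.994 (-0.1 dB), φ = -6.3°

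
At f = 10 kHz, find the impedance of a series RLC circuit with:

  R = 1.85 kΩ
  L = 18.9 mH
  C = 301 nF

Step 1 — Angular frequency: ω = 2π·f = 2π·1e+04 = 6.283e+04 rad/s.
Step 2 — Component impedances:
  R: Z = R = 1850 Ω
  L: Z = jωL = j·6.283e+04·0.0189 = 0 + j1188 Ω
  C: Z = 1/(jωC) = -j/(ω·C) = 0 - j52.88 Ω
Step 3 — Series combination: Z_total = R + L + C = 1850 + j1135 Ω = 2170∠31.5° Ω.

Z = 1850 + j1135 Ω = 2170∠31.5° Ω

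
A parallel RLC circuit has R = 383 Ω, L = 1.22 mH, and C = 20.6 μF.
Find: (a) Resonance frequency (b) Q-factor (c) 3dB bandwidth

Step 1 — Resonance: ω₀ = 1/√(LC) = 1/√(0.00122·2.06e-05) = 6308 rad/s.
Step 2 — f₀ = ω₀/(2π) = 1004 Hz.
Step 3 — Parallel Q: Q = R/(ω₀L) = 383/(6308·0.00122) = 49.77.
Step 4 — Bandwidth: Δω = ω₀/Q = 126.7 rad/s; BW = Δω/(2π) = 20.17 Hz.

(a) f₀ = 1004 Hz  (b) Q = 49.77  (c) BW = 20.17 Hz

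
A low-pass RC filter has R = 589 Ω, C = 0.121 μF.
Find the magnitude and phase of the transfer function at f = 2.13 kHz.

Step 1 — Angular frequency: ω = 2π·2130 = 1.338e+04 rad/s.
Step 2 — Transfer function: H(jω) = 1/(1 + jωRC).
Step 3 — Denominator: 1 + jωRC = 1 + j·1.338e+04·589·1.21e-07 = 1 + j0.9538.
Step 4 — H = 0.5236 - j0.4994.
Step 5 — Magnitude: |H| = 0.7236 (-2.8 dB); phase: φ = -43.6°.

|H| = 0.7236 (-2.8 dB), φ = -43.6°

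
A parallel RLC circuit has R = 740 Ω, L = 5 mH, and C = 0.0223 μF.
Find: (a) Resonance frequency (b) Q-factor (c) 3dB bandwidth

Step 1 — Resonance: ω₀ = 1/√(LC) = 1/√(0.005·2.23e-08) = 9.47e+04 rad/s.
Step 2 — f₀ = ω₀/(2π) = 1.507e+04 Hz.
Step 3 — Parallel Q: Q = R/(ω₀L) = 740/(9.47e+04·0.005) = 1.563.
Step 4 — Bandwidth: Δω = ω₀/Q = 6.06e+04 rad/s; BW = Δω/(2π) = 9645 Hz.

(a) f₀ = 1.507e+04 Hz  (b) Q = 1.563  (c) BW = 9645 Hz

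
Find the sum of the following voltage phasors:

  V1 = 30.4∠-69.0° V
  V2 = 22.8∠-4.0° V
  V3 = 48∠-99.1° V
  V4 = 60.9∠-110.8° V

Step 1 — Convert each phasor to rectangular form:
  V1 = 30.4·(cos(-69.0°) + j·sin(-69.0°)) = 10.89 - j28.38 V
  V2 = 22.8·(cos(-4.0°) + j·sin(-4.0°)) = 22.74 - j1.59 V
  V3 = 48·(cos(-99.1°) + j·sin(-99.1°)) = -7.592 - j47.4 V
  V4 = 60.9·(cos(-110.8°) + j·sin(-110.8°)) = -21.63 - j56.93 V
Step 2 — Sum components: V_total = 4.421 - j134.3 V.
Step 3 — Convert to polar: |V_total| = 134.4 V, ∠V_total = -88.1°.

V_total = 134.4∠-88.1° V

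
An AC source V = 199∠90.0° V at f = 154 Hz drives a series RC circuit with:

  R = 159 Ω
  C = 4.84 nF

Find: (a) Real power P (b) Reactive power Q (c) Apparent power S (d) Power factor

Step 1 — Angular frequency: ω = 2π·f = 2π·154 = 967.6 rad/s.
Step 2 — Component impedances:
  R: Z = R = 159 Ω
  C: Z = 1/(jωC) = -j/(ω·C) = 0 - j2.135e+05 Ω
Step 3 — Series combination: Z_total = R + C = 159 - j2.135e+05 Ω = 2.135e+05∠-90.0° Ω.
Step 4 — Source phasor: V = 199∠90.0° V = 0 + j199 V.
Step 5 — Current: I = V / Z = -0.000932 + j6.94e-07 A = 0.000932∠180.0° A.
Step 6 — Complex power: S = V·I* = 0.0001381 - j0.1855 VA.
Step 7 — Real power: P = Re(S) = 0.0001381 W.
Step 8 — Reactive power: Q = Im(S) = -0.1855 VAR.
Step 9 — Apparent power: |S| = 0.1855 VA.
Step 10 — Power factor: PF = P/|S| = 0.0007446 (leading).

(a) P = 0.0001381 W  (b) Q = -0.1855 VAR  (c) S = 0.1855 VA  (d) PF = 0.0007446 (leading)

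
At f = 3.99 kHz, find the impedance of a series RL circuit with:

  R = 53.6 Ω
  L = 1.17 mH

Step 1 — Angular frequency: ω = 2π·f = 2π·3990 = 2.507e+04 rad/s.
Step 2 — Component impedances:
  R: Z = R = 53.6 Ω
  L: Z = jωL = j·2.507e+04·0.00117 = 0 + j29.33 Ω
Step 3 — Series combination: Z_total = R + L = 53.6 + j29.33 Ω = 61.1∠28.7° Ω.

Z = 53.6 + j29.33 Ω = 61.1∠28.7° Ω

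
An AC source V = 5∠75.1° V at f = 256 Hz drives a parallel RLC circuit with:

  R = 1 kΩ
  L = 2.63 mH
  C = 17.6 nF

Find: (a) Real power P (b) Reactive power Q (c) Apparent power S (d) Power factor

Step 1 — Angular frequency: ω = 2π·f = 2π·256 = 1608 rad/s.
Step 2 — Component impedances:
  R: Z = R = 1000 Ω
  L: Z = jωL = j·1608·0.00263 = 0 + j4.23 Ω
  C: Z = 1/(jωC) = -j/(ω·C) = 0 - j3.532e+04 Ω
Step 3 — Parallel combination: 1/Z_total = 1/R + 1/L + 1/C; Z_total = 0.0179 + j4.231 Ω = 4.231∠89.8° Ω.
Step 4 — Source phasor: V = 5∠75.1° V = 1.286 + j4.832 V.
Step 5 — Current: I = V / Z = 1.143 - j0.299 A = 1.182∠-14.7° A.
Step 6 — Complex power: S = V·I* = 0.025 + j5.909 VA.
Step 7 — Real power: P = Re(S) = 0.025 W.
Step 8 — Reactive power: Q = Im(S) = 5.909 VAR.
Step 9 — Apparent power: |S| = 5.909 VA.
Step 10 — Power factor: PF = P/|S| = 0.004231 (lagging).

(a) P = 0.025 W  (b) Q = 5.909 VAR  (c) S = 5.909 VA  (d) PF = 0.004231 (lagging)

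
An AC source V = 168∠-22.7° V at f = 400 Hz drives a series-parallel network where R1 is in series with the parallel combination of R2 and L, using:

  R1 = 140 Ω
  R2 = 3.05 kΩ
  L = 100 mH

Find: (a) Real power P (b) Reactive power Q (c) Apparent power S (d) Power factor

Step 1 — Angular frequency: ω = 2π·f = 2π·400 = 2513 rad/s.
Step 2 — Component impedances:
  R1: Z = R = 140 Ω
  R2: Z = R = 3050 Ω
  L: Z = jωL = j·2513·0.1 = 0 + j251.3 Ω
Step 3 — Parallel branch: R2 || L = 1/(1/R2 + 1/L) = 20.57 + j249.6 Ω.
Step 4 — Series with R1: Z_total = R1 + (R2 || L) = 160.6 + j249.6 Ω = 296.8∠57.2° Ω.
Step 5 — Source phasor: V = 168∠-22.7° V = 155 - j64.83 V.
Step 6 — Current: I = V / Z = 0.09878 - j0.5573 A = 0.566∠-79.9° A.
Step 7 — Complex power: S = V·I* = 51.44 + j79.97 VA.
Step 8 — Real power: P = Re(S) = 51.44 W.
Step 9 — Reactive power: Q = Im(S) = 79.97 VAR.
Step 10 — Apparent power: |S| = 95.09 VA.
Step 11 — Power factor: PF = P/|S| = 0.541 (lagging).

(a) P = 51.44 W  (b) Q = 79.97 VAR  (c) S = 95.09 VA  (d) PF = 0.541 (lagging)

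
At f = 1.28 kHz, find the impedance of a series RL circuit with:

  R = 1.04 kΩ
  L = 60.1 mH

Step 1 — Angular frequency: ω = 2π·f = 2π·1280 = 8042 rad/s.
Step 2 — Component impedances:
  R: Z = R = 1040 Ω
  L: Z = jωL = j·8042·0.0601 = 0 + j483.4 Ω
Step 3 — Series combination: Z_total = R + L = 1040 + j483.4 Ω = 1147∠24.9° Ω.

Z = 1040 + j483.4 Ω = 1147∠24.9° Ω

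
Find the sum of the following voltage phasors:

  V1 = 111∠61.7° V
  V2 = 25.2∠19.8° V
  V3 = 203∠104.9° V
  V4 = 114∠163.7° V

Step 1 — Convert each phasor to rectangular form:
  V1 = 111·(cos(61.7°) + j·sin(61.7°)) = 52.62 + j97.73 V
  V2 = 25.2·(cos(19.8°) + j·sin(19.8°)) = 23.71 + j8.536 V
  V3 = 203·(cos(104.9°) + j·sin(104.9°)) = -52.2 + j196.2 V
  V4 = 114·(cos(163.7°) + j·sin(163.7°)) = -109.4 + j32 V
Step 2 — Sum components: V_total = -85.28 + j334.4 V.
Step 3 — Convert to polar: |V_total| = 345.1 V, ∠V_total = 104.3°.

V_total = 345.1∠104.3° V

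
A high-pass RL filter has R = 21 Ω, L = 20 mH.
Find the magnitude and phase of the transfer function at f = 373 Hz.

Step 1 — Angular frequency: ω = 2π·373 = 2344 rad/s.
Step 2 — Transfer function: H(jω) = jωL/(R + jωL).
Step 3 — Numerator jωL = j·46.87; denominator R + jωL = 21 + j46.87.
Step 4 — H = 0.8328 + j0.3731.
Step 5 — Magnitude: |H| = 0.9126 (-0.8 dB); phase: φ = 24.1°.

|H| = 0.9126 (-0.8 dB), φ = 24.1°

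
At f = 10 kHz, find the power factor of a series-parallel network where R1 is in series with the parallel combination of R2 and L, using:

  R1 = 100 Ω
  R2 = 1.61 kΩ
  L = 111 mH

Step 1 — Angular frequency: ω = 2π·f = 2π·1e+04 = 6.283e+04 rad/s.
Step 2 — Component impedances:
  R1: Z = R = 100 Ω
  R2: Z = R = 1610 Ω
  L: Z = jωL = j·6.283e+04·0.111 = 0 + j6974 Ω
Step 3 — Parallel branch: R2 || L = 1/(1/R2 + 1/L) = 1529 + j352.9 Ω.
Step 4 — Series with R1: Z_total = R1 + (R2 || L) = 1629 + j352.9 Ω = 1666∠12.2° Ω.
Step 5 — Power factor: PF = cos(φ) = Re(Z)/|Z| = 1628.5/1666.3 = 0.9773.
Step 6 — Type: Im(Z) = 352.9 ⇒ lagging (phase φ = 12.2°).

PF = 0.9773 (lagging, φ = 12.2°)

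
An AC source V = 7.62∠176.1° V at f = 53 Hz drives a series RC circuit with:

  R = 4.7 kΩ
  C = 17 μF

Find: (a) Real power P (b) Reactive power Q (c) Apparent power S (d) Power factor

Step 1 — Angular frequency: ω = 2π·f = 2π·53 = 333 rad/s.
Step 2 — Component impedances:
  R: Z = R = 4700 Ω
  C: Z = 1/(jωC) = -j/(ω·C) = 0 - j176.6 Ω
Step 3 — Series combination: Z_total = R + C = 4700 - j176.6 Ω = 4703∠-2.2° Ω.
Step 4 — Source phasor: V = 7.62∠176.1° V = -7.602 + j0.5183 V.
Step 5 — Current: I = V / Z = -0.001619 + j4.941e-05 A = 0.00162∠178.3° A.
Step 6 — Complex power: S = V·I* = 0.01234 - j0.0004637 VA.
Step 7 — Real power: P = Re(S) = 0.01234 W.
Step 8 — Reactive power: Q = Im(S) = -0.0004637 VAR.
Step 9 — Apparent power: |S| = 0.01235 VA.
Step 10 — Power factor: PF = P/|S| = 0.9993 (leading).

(a) P = 0.01234 W  (b) Q = -0.0004637 VAR  (c) S = 0.01235 VA  (d) PF = 0.9993 (leading)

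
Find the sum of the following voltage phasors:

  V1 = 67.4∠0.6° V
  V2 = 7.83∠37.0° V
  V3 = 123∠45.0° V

Step 1 — Convert each phasor to rectangular form:
  V1 = 67.4·(cos(0.6°) + j·sin(0.6°)) = 67.4 + j0.7058 V
  V2 = 7.83·(cos(37.0°) + j·sin(37.0°)) = 6.253 + j4.712 V
  V3 = 123·(cos(45.0°) + j·sin(45.0°)) = 86.97 + j86.97 V
Step 2 — Sum components: V_total = 160.6 + j92.39 V.
Step 3 — Convert to polar: |V_total| = 185.3 V, ∠V_total = 29.9°.

V_total = 185.3∠29.9° V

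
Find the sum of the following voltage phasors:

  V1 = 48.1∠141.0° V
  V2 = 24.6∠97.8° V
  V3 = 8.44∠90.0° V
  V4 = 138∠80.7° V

Step 1 — Convert each phasor to rectangular form:
  V1 = 48.1·(cos(141.0°) + j·sin(141.0°)) = -37.38 + j30.27 V
  V2 = 24.6·(cos(97.8°) + j·sin(97.8°)) = -3.339 + j24.37 V
  V3 = 8.44·(cos(90.0°) + j·sin(90.0°)) = 0 + j8.44 V
  V4 = 138·(cos(80.7°) + j·sin(80.7°)) = 22.3 + j136.2 V
Step 2 — Sum components: V_total = -18.42 + j199.3 V.
Step 3 — Convert to polar: |V_total| = 200.1 V, ∠V_total = 95.3°.

V_total = 200.1∠95.3° V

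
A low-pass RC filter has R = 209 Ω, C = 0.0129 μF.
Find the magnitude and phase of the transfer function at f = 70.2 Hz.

Step 1 — Angular frequency: ω = 2π·70.2 = 441.1 rad/s.
Step 2 — Transfer function: H(jω) = 1/(1 + jωRC).
Step 3 — Denominator: 1 + jωRC = 1 + j·441.1·209·1.29e-08 = 1 + j0.001189.
Step 4 — H = 1 - j0.001189.
Step 5 — Magnitude: |H| = 1 (-0.0 dB); phase: φ = -0.1°.

|H| = 1 (-0.0 dB), φ = -0.1°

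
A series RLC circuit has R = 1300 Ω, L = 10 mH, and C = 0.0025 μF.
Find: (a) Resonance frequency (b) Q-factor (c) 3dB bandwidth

Step 1 — Resonance condition Im(Z)=0 gives ω₀ = 1/√(LC).
Step 2 — ω₀ = 1/√(0.01·2.5e-09) = 2e+05 rad/s.
Step 3 — f₀ = ω₀/(2π) = 3.183e+04 Hz.
Step 4 — Series Q: Q = ω₀L/R = 2e+05·0.01/1300 = 1.538.
Step 5 — 3dB bandwidth: Δω = ω₀/Q = 1.3e+05 rad/s; BW = Δω/(2π) = 2.069e+04 Hz.

(a) f₀ = 3.183e+04 Hz  (b) Q = 1.538  (c) BW = 2.069e+04 Hz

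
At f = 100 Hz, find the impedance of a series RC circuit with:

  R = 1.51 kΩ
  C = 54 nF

Step 1 — Angular frequency: ω = 2π·f = 2π·100 = 628.3 rad/s.
Step 2 — Component impedances:
  R: Z = R = 1510 Ω
  C: Z = 1/(jωC) = -j/(ω·C) = 0 - j2.947e+04 Ω
Step 3 — Series combination: Z_total = R + C = 1510 - j2.947e+04 Ω = 2.951e+04∠-87.1° Ω.

Z = 1510 - j2.947e+04 Ω = 2.951e+04∠-87.1° Ω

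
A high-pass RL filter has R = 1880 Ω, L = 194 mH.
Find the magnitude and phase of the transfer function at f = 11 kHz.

Step 1 — Angular frequency: ω = 2π·1.1e+04 = 6.912e+04 rad/s.
Step 2 — Transfer function: H(jω) = jωL/(R + jωL).
Step 3 — Numerator jωL = j·1.341e+04; denominator R + jωL = 1880 + j1.341e+04.
Step 4 — H = 0.9807 + j0.1375.
Step 5 — Magnitude: |H| = 0.9903 (-0.1 dB); phase: φ = 8.0°.

|H| = 0.9903 (-0.1 dB), φ = 8.0°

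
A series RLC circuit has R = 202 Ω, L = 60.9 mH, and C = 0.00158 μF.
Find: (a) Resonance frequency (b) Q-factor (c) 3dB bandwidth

Step 1 — Resonance: ω₀ = 1/√(LC) = 1/√(0.0609·1.58e-09) = 1.019e+05 rad/s.
Step 2 — f₀ = ω₀/(2π) = 1.622e+04 Hz.
Step 3 — Series Q: Q = ω₀L/R = 1.019e+05·0.0609/202 = 30.73.
Step 4 — Bandwidth: Δω = ω₀/Q = 3317 rad/s; BW = Δω/(2π) = 527.9 Hz.

(a) f₀ = 1.622e+04 Hz  (b) Q = 30.73  (c) BW = 527.9 Hz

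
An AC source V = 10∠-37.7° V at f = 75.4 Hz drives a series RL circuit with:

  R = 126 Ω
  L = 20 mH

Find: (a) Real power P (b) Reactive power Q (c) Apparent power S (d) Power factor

Step 1 — Angular frequency: ω = 2π·f = 2π·75.4 = 473.8 rad/s.
Step 2 — Component impedances:
  R: Z = R = 126 Ω
  L: Z = jωL = j·473.8·0.02 = 0 + j9.475 Ω
Step 3 — Series combination: Z_total = R + L = 126 + j9.475 Ω = 126.4∠4.3° Ω.
Step 4 — Source phasor: V = 10∠-37.7° V = 7.912 - j6.115 V.
Step 5 — Current: I = V / Z = 0.05881 - j0.05296 A = 0.07914∠-42.0° A.
Step 6 — Complex power: S = V·I* = 0.7892 + j0.05935 VA.
Step 7 — Real power: P = Re(S) = 0.7892 W.
Step 8 — Reactive power: Q = Im(S) = 0.05935 VAR.
Step 9 — Apparent power: |S| = 0.7914 VA.
Step 10 — Power factor: PF = P/|S| = 0.9972 (lagging).

(a) P = 0.7892 W  (b) Q = 0.05935 VAR  (c) S = 0.7914 VA  (d) PF = 0.9972 (lagging)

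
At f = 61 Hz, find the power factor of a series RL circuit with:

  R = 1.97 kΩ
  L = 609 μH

Step 1 — Angular frequency: ω = 2π·f = 2π·61 = 383.3 rad/s.
Step 2 — Component impedances:
  R: Z = R = 1970 Ω
  L: Z = jωL = j·383.3·0.000609 = 0 + j0.2334 Ω
Step 3 — Series combination: Z_total = R + L = 1970 + j0.2334 Ω = 1970∠0.0° Ω.
Step 4 — Power factor: PF = cos(φ) = Re(Z)/|Z| = 1970/1970 = 1.
Step 5 — Type: Im(Z) = 0.2334 ⇒ lagging (phase φ = 0.0°).

PF = 1 (lagging, φ = 0.0°)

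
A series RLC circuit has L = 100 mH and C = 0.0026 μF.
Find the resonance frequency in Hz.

Step 1 — Resonance condition Im(Z)=0 gives ω₀ = 1/√(LC).
Step 2 — ω₀ = 1/√(0.1·2.6e-09) = 6.202e+04 rad/s.
Step 3 — f₀ = ω₀/(2π) = 9870 Hz.

f₀ = 9870 Hz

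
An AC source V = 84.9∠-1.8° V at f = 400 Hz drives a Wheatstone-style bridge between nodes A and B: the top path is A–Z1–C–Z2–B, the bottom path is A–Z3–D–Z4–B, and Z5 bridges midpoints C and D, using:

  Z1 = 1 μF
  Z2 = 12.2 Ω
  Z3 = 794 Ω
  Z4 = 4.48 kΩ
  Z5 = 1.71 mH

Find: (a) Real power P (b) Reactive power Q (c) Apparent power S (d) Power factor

Step 1 — Angular frequency: ω = 2π·f = 2π·400 = 2513 rad/s.
Step 2 — Component impedances:
  Z1: Z = 1/(jωC) = -j/(ω·C) = 0 - j397.9 Ω
  Z2: Z = R = 12.2 Ω
  Z3: Z = R = 794 Ω
  Z4: Z = R = 4480 Ω
  Z5: Z = jωL = j·2513·0.00171 = 0 + j4.298 Ω
Step 3 — Bridge requires nodal analysis (the Z5 bridge couples midpoints C and D, so the two paths cannot be reduced to a simple series/parallel combination). Setting node B to ground and injecting 1 A at node A, the 3-node admittance system at A, C, D solves to V_A = Z_AB = 172.2 - j318.6 Ω = 362.1∠-61.6° Ω.
Step 4 — Source phasor: V = 84.9∠-1.8° V = 84.86 - j2.667 V.
Step 5 — Current: I = V / Z = 0.1179 + j0.2026 A = 0.2345∠59.8° A.
Step 6 — Complex power: S = V·I* = 9.466 - j17.51 VA.
Step 7 — Real power: P = Re(S) = 9.466 W.
Step 8 — Reactive power: Q = Im(S) = -17.51 VAR.
Step 9 — Apparent power: |S| = 19.9 VA.
Step 10 — Power factor: PF = P/|S| = 0.4756 (leading).

(a) P = 9.466 W  (b) Q = -17.51 VAR  (c) S = 19.9 VA  (d) PF = 0.4756 (leading)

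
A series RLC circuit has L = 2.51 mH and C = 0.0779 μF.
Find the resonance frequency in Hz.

Step 1 — Resonance condition Im(Z)=0 gives ω₀ = 1/√(LC).
Step 2 — ω₀ = 1/√(0.00251·7.79e-08) = 7.151e+04 rad/s.
Step 3 — f₀ = ω₀/(2π) = 1.138e+04 Hz.

f₀ = 1.138e+04 Hz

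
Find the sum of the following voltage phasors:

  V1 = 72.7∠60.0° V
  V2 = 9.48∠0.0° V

Step 1 — Convert each phasor to rectangular form:
  V1 = 72.7·(cos(60.0°) + j·sin(60.0°)) = 36.35 + j62.96 V
  V2 = 9.48·(cos(0.0°) + j·sin(0.0°)) = 9.48 V
Step 2 — Sum components: V_total = 45.83 + j62.96 V.
Step 3 — Convert to polar: |V_total| = 77.87 V, ∠V_total = 53.9°.

V_total = 77.87∠53.9° V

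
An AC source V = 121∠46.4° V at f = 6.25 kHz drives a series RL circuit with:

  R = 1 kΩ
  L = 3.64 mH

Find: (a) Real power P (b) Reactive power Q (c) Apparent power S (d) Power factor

Step 1 — Angular frequency: ω = 2π·f = 2π·6250 = 3.927e+04 rad/s.
Step 2 — Component impedances:
  R: Z = R = 1000 Ω
  L: Z = jωL = j·3.927e+04·0.00364 = 0 + j142.9 Ω
Step 3 — Series combination: Z_total = R + L = 1000 + j142.9 Ω = 1010∠8.1° Ω.
Step 4 — Source phasor: V = 121∠46.4° V = 83.44 + j87.62 V.
Step 5 — Current: I = V / Z = 0.09405 + j0.07418 A = 0.1198∠38.3° A.
Step 6 — Complex power: S = V·I* = 14.35 + j2.051 VA.
Step 7 — Real power: P = Re(S) = 14.35 W.
Step 8 — Reactive power: Q = Im(S) = 2.051 VAR.
Step 9 — Apparent power: |S| = 14.49 VA.
Step 10 — Power factor: PF = P/|S| = 0.9899 (lagging).

(a) P = 14.35 W  (b) Q = 2.051 VAR  (c) S = 14.49 VA  (d) PF = 0.9899 (lagging)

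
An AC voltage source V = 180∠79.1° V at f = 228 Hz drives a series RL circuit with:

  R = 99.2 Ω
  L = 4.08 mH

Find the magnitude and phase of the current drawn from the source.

Step 1 — Angular frequency: ω = 2π·f = 2π·228 = 1433 rad/s.
Step 2 — Component impedances:
  R: Z = R = 99.2 Ω
  L: Z = jωL = j·1433·0.00408 = 0 + j5.845 Ω
Step 3 — Series combination: Z_total = R + L = 99.2 + j5.845 Ω = 99.37∠3.4° Ω.
Step 4 — Source phasor: V = 180∠79.1° V = 34.04 + j176.8 V.
Step 5 — Ohm's law: I = V / Z_total = (34.04 + j176.8) / (99.2 + j5.845) = 0.4465 + j1.755 A.
Step 6 — Convert to polar: |I| = 1.811 A, ∠I = 75.7°.

I = 1.811∠75.7° A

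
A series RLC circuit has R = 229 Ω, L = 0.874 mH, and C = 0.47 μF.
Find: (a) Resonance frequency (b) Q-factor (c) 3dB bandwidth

Step 1 — Resonance condition Im(Z)=0 gives ω₀ = 1/√(LC).
Step 2 — ω₀ = 1/√(0.000874·4.7e-07) = 4.934e+04 rad/s.
Step 3 — f₀ = ω₀/(2π) = 7853 Hz.
Step 4 — Series Q: Q = ω₀L/R = 4.934e+04·0.000874/229 = 0.1883.
Step 5 — 3dB bandwidth: Δω = ω₀/Q = 2.62e+05 rad/s; BW = Δω/(2π) = 4.17e+04 Hz.

(a) f₀ = 7853 Hz  (b) Q = 0.1883  (c) BW = 4.17e+04 Hz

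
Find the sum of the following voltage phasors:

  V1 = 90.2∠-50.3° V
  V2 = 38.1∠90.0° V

Step 1 — Convert each phasor to rectangular form:
  V1 = 90.2·(cos(-50.3°) + j·sin(-50.3°)) = 57.62 - j69.4 V
  V2 = 38.1·(cos(90.0°) + j·sin(90.0°)) = 0 + j38.1 V
Step 2 — Sum components: V_total = 57.62 - j31.3 V.
Step 3 — Convert to polar: |V_total| = 65.57 V, ∠V_total = -28.5°.

V_total = 65.57∠-28.5° V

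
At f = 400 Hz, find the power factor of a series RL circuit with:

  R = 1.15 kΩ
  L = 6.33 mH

Step 1 — Angular frequency: ω = 2π·f = 2π·400 = 2513 rad/s.
Step 2 — Component impedances:
  R: Z = R = 1150 Ω
  L: Z = jωL = j·2513·0.00633 = 0 + j15.91 Ω
Step 3 — Series combination: Z_total = R + L = 1150 + j15.91 Ω = 1150∠0.8° Ω.
Step 4 — Power factor: PF = cos(φ) = Re(Z)/|Z| = 1150/1150.1 = 0.9999.
Step 5 — Type: Im(Z) = 15.91 ⇒ lagging (phase φ = 0.8°).

PF = 0.9999 (lagging, φ = 0.8°)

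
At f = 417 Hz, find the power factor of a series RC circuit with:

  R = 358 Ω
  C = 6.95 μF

Step 1 — Angular frequency: ω = 2π·f = 2π·417 = 2620 rad/s.
Step 2 — Component impedances:
  R: Z = R = 358 Ω
  C: Z = 1/(jωC) = -j/(ω·C) = 0 - j54.92 Ω
Step 3 — Series combination: Z_total = R + C = 358 - j54.92 Ω = 362.2∠-8.7° Ω.
Step 4 — Power factor: PF = cos(φ) = Re(Z)/|Z| = 358/362.2 = 0.9884.
Step 5 — Type: Im(Z) = -54.92 ⇒ leading (phase φ = -8.7°).

PF = 0.9884 (leading, φ = -8.7°)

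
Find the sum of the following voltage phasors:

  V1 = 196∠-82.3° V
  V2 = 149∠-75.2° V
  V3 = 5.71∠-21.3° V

Step 1 — Convert each phasor to rectangular form:
  V1 = 196·(cos(-82.3°) + j·sin(-82.3°)) = 26.26 - j194.2 V
  V2 = 149·(cos(-75.2°) + j·sin(-75.2°)) = 38.06 - j144.1 V
  V3 = 5.71·(cos(-21.3°) + j·sin(-21.3°)) = 5.32 - j2.074 V
Step 2 — Sum components: V_total = 69.64 - j340.4 V.
Step 3 — Convert to polar: |V_total| = 347.4 V, ∠V_total = -78.4°.

V_total = 347.4∠-78.4° V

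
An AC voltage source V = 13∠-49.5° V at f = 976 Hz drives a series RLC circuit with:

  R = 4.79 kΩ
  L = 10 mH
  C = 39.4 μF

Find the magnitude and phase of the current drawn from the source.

Step 1 — Angular frequency: ω = 2π·f = 2π·976 = 6132 rad/s.
Step 2 — Component impedances:
  R: Z = R = 4790 Ω
  L: Z = jωL = j·6132·0.01 = 0 + j61.32 Ω
  C: Z = 1/(jωC) = -j/(ω·C) = 0 - j4.139 Ω
Step 3 — Series combination: Z_total = R + L + C = 4790 + j57.19 Ω = 4790∠0.7° Ω.
Step 4 — Source phasor: V = 13∠-49.5° V = 8.443 - j9.885 V.
Step 5 — Ohm's law: I = V / Z_total = (8.443 - j9.885) / (4790 + j57.19) = 0.001738 - j0.002084 A.
Step 6 — Convert to polar: |I| = 0.002714 A, ∠I = -50.2°.

I = 0.002714∠-50.2° A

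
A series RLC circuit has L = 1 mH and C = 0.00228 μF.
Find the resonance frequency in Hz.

Step 1 — Resonance condition Im(Z)=0 gives ω₀ = 1/√(LC).
Step 2 — ω₀ = 1/√(0.001·2.28e-09) = 6.623e+05 rad/s.
Step 3 — f₀ = ω₀/(2π) = 1.054e+05 Hz.

f₀ = 1.054e+05 Hz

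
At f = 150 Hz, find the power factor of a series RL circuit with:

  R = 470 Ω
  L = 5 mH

Step 1 — Angular frequency: ω = 2π·f = 2π·150 = 942.5 rad/s.
Step 2 — Component impedances:
  R: Z = R = 470 Ω
  L: Z = jωL = j·942.5·0.005 = 0 + j4.712 Ω
Step 3 — Series combination: Z_total = R + L = 470 + j4.712 Ω = 470∠0.6° Ω.
Step 4 — Power factor: PF = cos(φ) = Re(Z)/|Z| = 470/470.024 = 0.9999.
Step 5 — Type: Im(Z) = 4.712 ⇒ lagging (phase φ = 0.6°).

PF = 0.9999 (lagging, φ = 0.6°)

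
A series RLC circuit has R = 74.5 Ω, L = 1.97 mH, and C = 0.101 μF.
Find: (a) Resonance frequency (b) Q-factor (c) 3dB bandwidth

Step 1 — Resonance: ω₀ = 1/√(LC) = 1/√(0.00197·1.01e-07) = 7.089e+04 rad/s.
Step 2 — f₀ = ω₀/(2π) = 1.128e+04 Hz.
Step 3 — Series Q: Q = ω₀L/R = 7.089e+04·0.00197/74.5 = 1.875.
Step 4 — Bandwidth: Δω = ω₀/Q = 3.782e+04 rad/s; BW = Δω/(2π) = 6019 Hz.

(a) f₀ = 1.128e+04 Hz  (b) Q = 1.875  (c) BW = 6019 Hz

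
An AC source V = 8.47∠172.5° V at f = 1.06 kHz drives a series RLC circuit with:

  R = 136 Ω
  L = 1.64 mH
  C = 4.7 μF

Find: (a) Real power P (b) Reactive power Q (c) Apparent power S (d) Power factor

Step 1 — Angular frequency: ω = 2π·f = 2π·1060 = 6660 rad/s.
Step 2 — Component impedances:
  R: Z = R = 136 Ω
  L: Z = jωL = j·6660·0.00164 = 0 + j10.92 Ω
  C: Z = 1/(jωC) = -j/(ω·C) = 0 - j31.95 Ω
Step 3 — Series combination: Z_total = R + L + C = 136 - j21.02 Ω = 137.6∠-8.8° Ω.
Step 4 — Source phasor: V = 8.47∠172.5° V = -8.398 + j1.106 V.
Step 5 — Current: I = V / Z = -0.06153 - j0.001383 A = 0.06155∠-178.7° A.
Step 6 — Complex power: S = V·I* = 0.5152 - j0.07964 VA.
Step 7 — Real power: P = Re(S) = 0.5152 W.
Step 8 — Reactive power: Q = Im(S) = -0.07964 VAR.
Step 9 — Apparent power: |S| = 0.5213 VA.
Step 10 — Power factor: PF = P/|S| = 0.9883 (leading).

(a) P = 0.5152 W  (b) Q = -0.07964 VAR  (c) S = 0.5213 VA  (d) PF = 0.9883 (leading)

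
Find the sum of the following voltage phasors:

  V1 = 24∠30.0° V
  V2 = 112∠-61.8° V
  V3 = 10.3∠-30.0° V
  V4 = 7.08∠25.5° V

Step 1 — Convert each phasor to rectangular form:
  V1 = 24·(cos(30.0°) + j·sin(30.0°)) = 20.78 + j12 V
  V2 = 112·(cos(-61.8°) + j·sin(-61.8°)) = 52.93 - j98.71 V
  V3 = 10.3·(cos(-30.0°) + j·sin(-30.0°)) = 8.92 - j5.15 V
  V4 = 7.08·(cos(25.5°) + j·sin(25.5°)) = 6.39 + j3.048 V
Step 2 — Sum components: V_total = 89.02 - j88.81 V.
Step 3 — Convert to polar: |V_total| = 125.7 V, ∠V_total = -44.9°.

V_total = 125.7∠-44.9° V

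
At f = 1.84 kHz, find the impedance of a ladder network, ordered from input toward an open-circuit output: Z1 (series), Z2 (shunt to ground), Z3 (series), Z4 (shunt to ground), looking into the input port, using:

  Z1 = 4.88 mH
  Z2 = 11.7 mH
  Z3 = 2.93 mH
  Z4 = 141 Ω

Step 1 — Angular frequency: ω = 2π·f = 2π·1840 = 1.156e+04 rad/s.
Step 2 — Component impedances:
  Z1: Z = jωL = j·1.156e+04·0.00488 = 0 + j56.42 Ω
  Z2: Z = jωL = j·1.156e+04·0.0117 = 0 + j135.3 Ω
  Z3: Z = jωL = j·1.156e+04·0.00293 = 0 + j33.87 Ω
  Z4: Z = R = 141 Ω
Step 3 — Ladder network (open output): work backward from the far end, alternating series and parallel combinations. Z_in = 53.2 + j127.9 Ω = 138.5∠67.4° Ω.

Z = 53.2 + j127.9 Ω = 138.5∠67.4° Ω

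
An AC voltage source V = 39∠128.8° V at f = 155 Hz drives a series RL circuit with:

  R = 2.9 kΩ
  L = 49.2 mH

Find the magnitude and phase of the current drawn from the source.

Step 1 — Angular frequency: ω = 2π·f = 2π·155 = 973.9 rad/s.
Step 2 — Component impedances:
  R: Z = R = 2900 Ω
  L: Z = jωL = j·973.9·0.0492 = 0 + j47.92 Ω
Step 3 — Series combination: Z_total = R + L = 2900 + j47.92 Ω = 2900∠0.9° Ω.
Step 4 — Source phasor: V = 39∠128.8° V = -24.44 + j30.39 V.
Step 5 — Ohm's law: I = V / Z_total = (-24.44 + j30.39) / (2900 + j47.92) = -0.008251 + j0.01062 A.
Step 6 — Convert to polar: |I| = 0.01345 A, ∠I = 127.9°.

I = 0.01345∠127.9° A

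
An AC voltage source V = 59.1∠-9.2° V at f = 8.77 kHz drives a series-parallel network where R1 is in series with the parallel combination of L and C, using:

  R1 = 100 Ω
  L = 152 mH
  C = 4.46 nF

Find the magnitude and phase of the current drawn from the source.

Step 1 — Angular frequency: ω = 2π·f = 2π·8770 = 5.51e+04 rad/s.
Step 2 — Component impedances:
  R1: Z = R = 100 Ω
  L: Z = jωL = j·5.51e+04·0.152 = 0 + j8376 Ω
  C: Z = 1/(jωC) = -j/(ω·C) = 0 - j4069 Ω
Step 3 — Parallel branch: L || C = 1/(1/L + 1/C) = 0 - j7913 Ω.
Step 4 — Series with R1: Z_total = R1 + (L || C) = 100 - j7913 Ω = 7914∠-89.3° Ω.
Step 5 — Source phasor: V = 59.1∠-9.2° V = 58.34 - j9.449 V.
Step 6 — Ohm's law: I = V / Z_total = (58.34 - j9.449) / (100 - j7913) = 0.001287 + j0.007356 A.
Step 7 — Convert to polar: |I| = 0.007468 A, ∠I = 80.1°.

I = 0.007468∠80.1° A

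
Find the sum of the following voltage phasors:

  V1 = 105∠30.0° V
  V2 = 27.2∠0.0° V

Step 1 — Convert each phasor to rectangular form:
  V1 = 105·(cos(30.0°) + j·sin(30.0°)) = 90.93 + j52.5 V
  V2 = 27.2·(cos(0.0°) + j·sin(0.0°)) = 27.2 V
Step 2 — Sum components: V_total = 118.1 + j52.5 V.
Step 3 — Convert to polar: |V_total| = 129.3 V, ∠V_total = 24.0°.

V_total = 129.3∠24.0° V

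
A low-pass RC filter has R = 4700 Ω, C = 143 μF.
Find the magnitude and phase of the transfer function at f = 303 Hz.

Step 1 — Angular frequency: ω = 2π·303 = 1904 rad/s.
Step 2 — Transfer function: H(jω) = 1/(1 + jωRC).
Step 3 — Denominator: 1 + jωRC = 1 + j·1904·4700·0.000143 = 1 + j1280.
Step 4 — H = 6.108e-07 - j0.0007815.
Step 5 — Magnitude: |H| = 0.0007815 (-62.1 dB); phase: φ = -90.0°.

|H| = 0.0007815 (-62.1 dB), φ = -90.0°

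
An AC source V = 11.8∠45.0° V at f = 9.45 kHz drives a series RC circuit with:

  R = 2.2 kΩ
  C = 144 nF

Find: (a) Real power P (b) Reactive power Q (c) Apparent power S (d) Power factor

Step 1 — Angular frequency: ω = 2π·f = 2π·9450 = 5.938e+04 rad/s.
Step 2 — Component impedances:
  R: Z = R = 2200 Ω
  C: Z = 1/(jωC) = -j/(ω·C) = 0 - j117 Ω
Step 3 — Series combination: Z_total = R + C = 2200 - j117 Ω = 2203∠-3.0° Ω.
Step 4 — Source phasor: V = 11.8∠45.0° V = 8.344 + j8.344 V.
Step 5 — Current: I = V / Z = 0.003581 + j0.003983 A = 0.005356∠48.0° A.
Step 6 — Complex power: S = V·I* = 0.06311 - j0.003355 VA.
Step 7 — Real power: P = Re(S) = 0.06311 W.
Step 8 — Reactive power: Q = Im(S) = -0.003355 VAR.
Step 9 — Apparent power: |S| = 0.0632 VA.
Step 10 — Power factor: PF = P/|S| = 0.9986 (leading).

(a) P = 0.06311 W  (b) Q = -0.003355 VAR  (c) S = 0.0632 VA  (d) PF = 0.9986 (leading)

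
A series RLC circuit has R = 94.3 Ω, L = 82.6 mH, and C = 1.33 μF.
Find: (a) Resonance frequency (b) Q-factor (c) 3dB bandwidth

Step 1 — Resonance condition Im(Z)=0 gives ω₀ = 1/√(LC).
Step 2 — ω₀ = 1/√(0.0826·1.33e-06) = 3017 rad/s.
Step 3 — f₀ = ω₀/(2π) = 480.2 Hz.
Step 4 — Series Q: Q = ω₀L/R = 3017·0.0826/94.3 = 2.643.
Step 5 — 3dB bandwidth: Δω = ω₀/Q = 1142 rad/s; BW = Δω/(2π) = 181.7 Hz.

(a) f₀ = 480.2 Hz  (b) Q = 2.643  (c) BW = 181.7 Hz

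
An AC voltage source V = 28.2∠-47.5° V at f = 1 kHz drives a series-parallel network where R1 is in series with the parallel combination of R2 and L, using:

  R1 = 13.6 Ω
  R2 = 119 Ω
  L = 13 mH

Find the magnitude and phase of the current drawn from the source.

Step 1 — Angular frequency: ω = 2π·f = 2π·1000 = 6283 rad/s.
Step 2 — Component impedances:
  R1: Z = R = 13.6 Ω
  R2: Z = R = 119 Ω
  L: Z = jωL = j·6283·0.013 = 0 + j81.68 Ω
Step 3 — Parallel branch: R2 || L = 1/(1/R2 + 1/L) = 38.11 + j55.52 Ω.
Step 4 — Series with R1: Z_total = R1 + (R2 || L) = 51.71 + j55.52 Ω = 75.87∠47.0° Ω.
Step 5 — Source phasor: V = 28.2∠-47.5° V = 19.05 - j20.79 V.
Step 6 — Ohm's law: I = V / Z_total = (19.05 - j20.79) / (51.71 + j55.52) = -0.02939 - j0.3705 A.
Step 7 — Convert to polar: |I| = 0.3717 A, ∠I = -94.5°.

I = 0.3717∠-94.5° A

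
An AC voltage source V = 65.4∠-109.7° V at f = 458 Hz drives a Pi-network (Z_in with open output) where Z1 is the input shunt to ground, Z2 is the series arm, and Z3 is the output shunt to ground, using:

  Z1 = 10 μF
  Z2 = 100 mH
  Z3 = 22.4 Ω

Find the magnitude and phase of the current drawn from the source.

Step 1 — Angular frequency: ω = 2π·f = 2π·458 = 2878 rad/s.
Step 2 — Component impedances:
  Z1: Z = 1/(jωC) = -j/(ω·C) = 0 - j34.75 Ω
  Z2: Z = jωL = j·2878·0.1 = 0 + j287.8 Ω
  Z3: Z = R = 22.4 Ω
Step 3 — With open output, the series arm Z2 and the output shunt Z3 appear in series to ground: Z2 + Z3 = 22.4 + j287.8 Ω.
Step 4 — Parallel with input shunt Z1: Z_in = Z1 || (Z2 + Z3) = 0.4192 - j39.49 Ω = 39.49∠-89.4° Ω.
Step 5 — Source phasor: V = 65.4∠-109.7° V = -22.05 - j61.57 V.
Step 6 — Ohm's law: I = V / Z_total = (-22.05 - j61.57) / (0.4192 - j39.49) = 1.553 - j0.5748 A.
Step 7 — Convert to polar: |I| = 1.656 A, ∠I = -20.3°.

I = 1.656∠-20.3° A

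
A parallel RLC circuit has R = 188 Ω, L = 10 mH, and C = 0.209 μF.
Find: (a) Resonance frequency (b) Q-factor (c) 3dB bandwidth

Step 1 — Resonance: ω₀ = 1/√(LC) = 1/√(0.01·2.09e-07) = 2.187e+04 rad/s.
Step 2 — f₀ = ω₀/(2π) = 3481 Hz.
Step 3 — Parallel Q: Q = R/(ω₀L) = 188/(2.187e+04·0.01) = 0.8595.
Step 4 — Bandwidth: Δω = ω₀/Q = 2.545e+04 rad/s; BW = Δω/(2π) = 4051 Hz.

(a) f₀ = 3481 Hz  (b) Q = 0.8595  (c) BW = 4051 Hz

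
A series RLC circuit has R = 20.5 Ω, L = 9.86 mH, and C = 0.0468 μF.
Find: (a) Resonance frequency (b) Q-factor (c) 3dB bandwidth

Step 1 — Resonance: ω₀ = 1/√(LC) = 1/√(0.00986·4.68e-08) = 4.655e+04 rad/s.
Step 2 — f₀ = ω₀/(2π) = 7409 Hz.
Step 3 — Series Q: Q = ω₀L/R = 4.655e+04·0.00986/20.5 = 22.39.
Step 4 — Bandwidth: Δω = ω₀/Q = 2079 rad/s; BW = Δω/(2π) = 330.9 Hz.

(a) f₀ = 7409 Hz  (b) Q = 22.39  (c) BW = 330.9 Hz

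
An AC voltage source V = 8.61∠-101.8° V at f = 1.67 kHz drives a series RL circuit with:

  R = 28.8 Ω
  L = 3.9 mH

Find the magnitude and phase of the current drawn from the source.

Step 1 — Angular frequency: ω = 2π·f = 2π·1670 = 1.049e+04 rad/s.
Step 2 — Component impedances:
  R: Z = R = 28.8 Ω
  L: Z = jωL = j·1.049e+04·0.0039 = 0 + j40.92 Ω
Step 3 — Series combination: Z_total = R + L = 28.8 + j40.92 Ω = 50.04∠54.9° Ω.
Step 4 — Source phasor: V = 8.61∠-101.8° V = -1.761 - j8.428 V.
Step 5 — Ohm's law: I = V / Z_total = (-1.761 - j8.428) / (28.8 + j40.92) = -0.158 - j0.06816 A.
Step 6 — Convert to polar: |I| = 0.1721 A, ∠I = -156.7°.

I = 0.1721∠-156.7° A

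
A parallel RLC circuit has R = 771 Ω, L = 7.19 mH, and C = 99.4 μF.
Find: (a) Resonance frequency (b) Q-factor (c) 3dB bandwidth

Step 1 — Resonance: ω₀ = 1/√(LC) = 1/√(0.00719·9.94e-05) = 1183 rad/s.
Step 2 — f₀ = ω₀/(2π) = 188.3 Hz.
Step 3 — Parallel Q: Q = R/(ω₀L) = 771/(1183·0.00719) = 90.65.
Step 4 — Bandwidth: Δω = ω₀/Q = 13.05 rad/s; BW = Δω/(2π) = 2.077 Hz.

(a) f₀ = 188.3 Hz  (b) Q = 90.65  (c) BW = 2.077 Hz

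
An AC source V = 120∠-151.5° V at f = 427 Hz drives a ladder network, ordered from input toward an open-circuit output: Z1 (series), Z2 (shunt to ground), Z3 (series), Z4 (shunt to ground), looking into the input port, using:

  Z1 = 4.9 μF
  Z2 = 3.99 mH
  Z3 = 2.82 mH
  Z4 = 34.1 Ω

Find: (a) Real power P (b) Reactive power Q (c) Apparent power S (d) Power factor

Step 1 — Angular frequency: ω = 2π·f = 2π·427 = 2683 rad/s.
Step 2 — Component impedances:
  Z1: Z = 1/(jωC) = -j/(ω·C) = 0 - j76.07 Ω
  Z2: Z = jωL = j·2683·0.00399 = 0 + j10.7 Ω
  Z3: Z = jωL = j·2683·0.00282 = 0 + j7.566 Ω
  Z4: Z = R = 34.1 Ω
Step 3 — Ladder network (open output): work backward from the far end, alternating series and parallel combinations. Z_in = 2.611 - j66.76 Ω = 66.81∠-87.8° Ω.
Step 4 — Source phasor: V = 120∠-151.5° V = -105.5 - j57.26 V.
Step 5 — Current: I = V / Z = 0.7947 - j1.611 A = 1.796∠-63.7° A.
Step 6 — Complex power: S = V·I* = 8.423 - j215.4 VA.
Step 7 — Real power: P = Re(S) = 8.423 W.
Step 8 — Reactive power: Q = Im(S) = -215.4 VAR.
Step 9 — Apparent power: |S| = 215.5 VA.
Step 10 — Power factor: PF = P/|S| = 0.03908 (leading).

(a) P = 8.423 W  (b) Q = -215.4 VAR  (c) S = 215.5 VA  (d) PF = 0.03908 (leading)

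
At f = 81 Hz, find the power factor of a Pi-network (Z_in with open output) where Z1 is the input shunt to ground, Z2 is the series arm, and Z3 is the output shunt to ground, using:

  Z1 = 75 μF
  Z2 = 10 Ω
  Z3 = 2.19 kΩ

Step 1 — Angular frequency: ω = 2π·f = 2π·81 = 508.9 rad/s.
Step 2 — Component impedances:
  Z1: Z = 1/(jωC) = -j/(ω·C) = 0 - j26.2 Ω
  Z2: Z = R = 10 Ω
  Z3: Z = R = 2190 Ω
Step 3 — With open output, the series arm Z2 and the output shunt Z3 appear in series to ground: Z2 + Z3 = 2200 Ω.
Step 4 — Parallel with input shunt Z1: Z_in = Z1 || (Z2 + Z3) = 0.3119 - j26.19 Ω = 26.2∠-89.3° Ω.
Step 5 — Power factor: PF = cos(φ) = Re(Z)/|Z| = 0.31193/26.196 = 0.01191.
Step 6 — Type: Im(Z) = -26.19 ⇒ leading (phase φ = -89.3°).

PF = 0.01191 (leading, φ = -89.3°)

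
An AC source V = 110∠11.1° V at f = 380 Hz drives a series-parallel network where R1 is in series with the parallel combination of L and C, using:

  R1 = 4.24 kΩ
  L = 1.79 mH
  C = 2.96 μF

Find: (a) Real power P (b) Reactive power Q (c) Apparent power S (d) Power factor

Step 1 — Angular frequency: ω = 2π·f = 2π·380 = 2388 rad/s.
Step 2 — Component impedances:
  R1: Z = R = 4240 Ω
  L: Z = jωL = j·2388·0.00179 = 0 + j4.274 Ω
  C: Z = 1/(jωC) = -j/(ω·C) = 0 - j141.5 Ω
Step 3 — Parallel branch: L || C = 1/(1/L + 1/C) = 0 + j4.407 Ω.
Step 4 — Series with R1: Z_total = R1 + (L || C) = 4240 + j4.407 Ω = 4240∠0.1° Ω.
Step 5 — Source phasor: V = 110∠11.1° V = 107.9 + j21.18 V.
Step 6 — Current: I = V / Z = 0.02546 + j0.004968 A = 0.02594∠11.0° A.
Step 7 — Complex power: S = V·I* = 2.854 + j0.002966 VA.
Step 8 — Real power: P = Re(S) = 2.854 W.
Step 9 — Reactive power: Q = Im(S) = 0.002966 VAR.
Step 10 — Apparent power: |S| = 2.854 VA.
Step 11 — Power factor: PF = P/|S| = 1 (lagging).

(a) P = 2.854 W  (b) Q = 0.002966 VAR  (c) S = 2.854 VA  (d) PF = 1 (lagging)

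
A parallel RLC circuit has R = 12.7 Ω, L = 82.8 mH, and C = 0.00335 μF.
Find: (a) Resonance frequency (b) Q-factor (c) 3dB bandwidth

Step 1 — Resonance: ω₀ = 1/√(LC) = 1/√(0.0828·3.35e-09) = 6.004e+04 rad/s.
Step 2 — f₀ = ω₀/(2π) = 9556 Hz.
Step 3 — Parallel Q: Q = R/(ω₀L) = 12.7/(6.004e+04·0.0828) = 0.002555.
Step 4 — Bandwidth: Δω = ω₀/Q = 2.35e+07 rad/s; BW = Δω/(2π) = 3.741e+06 Hz.

(a) f₀ = 9556 Hz  (b) Q = 0.002555  (c) BW = 3.741e+06 Hz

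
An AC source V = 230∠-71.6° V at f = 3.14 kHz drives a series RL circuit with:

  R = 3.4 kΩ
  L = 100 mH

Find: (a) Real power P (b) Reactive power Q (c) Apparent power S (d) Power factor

Step 1 — Angular frequency: ω = 2π·f = 2π·3140 = 1.973e+04 rad/s.
Step 2 — Component impedances:
  R: Z = R = 3400 Ω
  L: Z = jωL = j·1.973e+04·0.1 = 0 + j1973 Ω
Step 3 — Series combination: Z_total = R + L = 3400 + j1973 Ω = 3931∠30.1° Ω.
Step 4 — Source phasor: V = 230∠-71.6° V = 72.6 - j218.2 V.
Step 5 — Current: I = V / Z = -0.01189 - j0.05729 A = 0.05851∠-101.7° A.
Step 6 — Complex power: S = V·I* = 11.64 + j6.754 VA.
Step 7 — Real power: P = Re(S) = 11.64 W.
Step 8 — Reactive power: Q = Im(S) = 6.754 VAR.
Step 9 — Apparent power: |S| = 13.46 VA.
Step 10 — Power factor: PF = P/|S| = 0.8649 (lagging).

(a) P = 11.64 W  (b) Q = 6.754 VAR  (c) S = 13.46 VA  (d) PF = 0.8649 (lagging)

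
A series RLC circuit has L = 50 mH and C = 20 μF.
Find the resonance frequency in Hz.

Step 1 — Resonance condition Im(Z)=0 gives ω₀ = 1/√(LC).
Step 2 — ω₀ = 1/√(0.05·2e-05) = 1000 rad/s.
Step 3 — f₀ = ω₀/(2π) = 159.2 Hz.

f₀ = 159.2 Hz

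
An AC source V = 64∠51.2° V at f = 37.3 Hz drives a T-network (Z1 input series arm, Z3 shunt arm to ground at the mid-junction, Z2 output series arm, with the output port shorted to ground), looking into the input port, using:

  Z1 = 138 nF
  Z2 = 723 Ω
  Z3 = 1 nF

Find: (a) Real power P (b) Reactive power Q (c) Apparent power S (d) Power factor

Step 1 — Angular frequency: ω = 2π·f = 2π·37.3 = 234.4 rad/s.
Step 2 — Component impedances:
  Z1: Z = 1/(jωC) = -j/(ω·C) = 0 - j3.092e+04 Ω
  Z2: Z = R = 723 Ω
  Z3: Z = 1/(jωC) = -j/(ω·C) = 0 - j4.267e+06 Ω
Step 3 — With the output port shorted to ground, the output series arm Z2 runs from the junction to ground; the shunt arm Z3 also runs from the junction to ground. They appear in parallel: Z3 || Z2 = 723 - j0.1225 Ω.
Step 4 — Series with input arm Z1: Z_in = Z1 + (Z3 || Z2) = 723 - j3.092e+04 Ω = 3.093e+04∠-88.7° Ω.
Step 5 — Source phasor: V = 64∠51.2° V = 40.1 + j49.88 V.
Step 6 — Current: I = V / Z = -0.001582 + j0.001334 A = 0.002069∠139.9° A.
Step 7 — Complex power: S = V·I* = 0.003096 - j0.1324 VA.
Step 8 — Real power: P = Re(S) = 0.003096 W.
Step 9 — Reactive power: Q = Im(S) = -0.1324 VAR.
Step 10 — Apparent power: |S| = 0.1324 VA.
Step 11 — Power factor: PF = P/|S| = 0.02338 (leading).

(a) P = 0.003096 W  (b) Q = -0.1324 VAR  (c) S = 0.1324 VA  (d) PF = 0.02338 (leading)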